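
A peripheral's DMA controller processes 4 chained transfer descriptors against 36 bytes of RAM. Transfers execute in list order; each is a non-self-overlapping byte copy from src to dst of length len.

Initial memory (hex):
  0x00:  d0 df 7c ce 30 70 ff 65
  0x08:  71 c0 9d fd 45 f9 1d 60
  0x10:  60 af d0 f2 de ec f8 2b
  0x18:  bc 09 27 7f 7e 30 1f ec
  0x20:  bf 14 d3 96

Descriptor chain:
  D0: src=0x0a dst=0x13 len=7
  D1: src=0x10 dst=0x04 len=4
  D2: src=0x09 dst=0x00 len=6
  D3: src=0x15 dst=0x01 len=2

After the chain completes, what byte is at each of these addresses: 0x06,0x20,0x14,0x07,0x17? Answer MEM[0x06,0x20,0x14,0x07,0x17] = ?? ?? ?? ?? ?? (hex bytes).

#0 dst[0x13+7] := {0x9d,0xfd,0x45,0xf9,0x1d,0x60,0x60}
#1 dst[0x04+4] := {0x60,0xaf,0xd0,0x9d}
#2 dst[0x00+6] := {0xc0,0x9d,0xfd,0x45,0xf9,0x1d}
#3 dst[0x01+2] := {0x45,0xf9}
query mem[0x06]=0xd0, mem[0x20]=0xbf, mem[0x14]=0xfd, mem[0x07]=0x9d, mem[0x17]=0x1d

MEM[0x06,0x20,0x14,0x07,0x17] = d0 bf fd 9d 1d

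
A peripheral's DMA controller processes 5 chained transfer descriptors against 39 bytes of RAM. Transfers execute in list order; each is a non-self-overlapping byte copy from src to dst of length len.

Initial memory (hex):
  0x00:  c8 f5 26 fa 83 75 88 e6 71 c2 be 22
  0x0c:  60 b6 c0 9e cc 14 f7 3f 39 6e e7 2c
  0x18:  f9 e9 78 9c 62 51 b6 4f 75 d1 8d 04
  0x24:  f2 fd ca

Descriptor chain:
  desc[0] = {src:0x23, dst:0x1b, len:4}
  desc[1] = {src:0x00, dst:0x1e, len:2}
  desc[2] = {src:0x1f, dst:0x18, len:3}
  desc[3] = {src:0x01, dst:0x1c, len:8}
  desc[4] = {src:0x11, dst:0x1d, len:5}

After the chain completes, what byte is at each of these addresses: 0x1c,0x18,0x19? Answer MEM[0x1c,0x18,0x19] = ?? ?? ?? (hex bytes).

MEM[0x1c,0x18,0x19] = f5 f5 75

#0 dst[0x1b+4] := {0x04,0xf2,0xfd,0xca}
#1 dst[0x1e+2] := {0xc8,0xf5}
#2 dst[0x18+3] := {0xf5,0x75,0xd1}
#3 dst[0x1c+8] := {0xf5,0x26,0xfa,0x83,0x75,0x88,0xe6,0x71}
#4 dst[0x1d+5] := {0x14,0xf7,0x3f,0x39,0x6e}
query mem[0x1c]=0xf5, mem[0x18]=0xf5, mem[0x19]=0x75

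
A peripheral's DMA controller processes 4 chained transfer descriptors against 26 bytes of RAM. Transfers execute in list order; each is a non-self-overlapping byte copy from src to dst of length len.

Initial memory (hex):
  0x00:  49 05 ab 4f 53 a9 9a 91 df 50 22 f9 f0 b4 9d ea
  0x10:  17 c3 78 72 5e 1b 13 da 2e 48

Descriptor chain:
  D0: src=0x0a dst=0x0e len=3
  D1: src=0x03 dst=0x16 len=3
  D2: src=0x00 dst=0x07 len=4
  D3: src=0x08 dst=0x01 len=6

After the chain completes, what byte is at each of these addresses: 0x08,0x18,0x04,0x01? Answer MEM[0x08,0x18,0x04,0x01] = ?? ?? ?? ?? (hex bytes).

#0 dst[0x0e+3] := {0x22,0xf9,0xf0}
#1 dst[0x16+3] := {0x4f,0x53,0xa9}
#2 dst[0x07+4] := {0x49,0x05,0xab,0x4f}
#3 dst[0x01+6] := {0x05,0xab,0x4f,0xf9,0xf0,0xb4}
query mem[0x08]=0x05, mem[0x18]=0xa9, mem[0x04]=0xf9, mem[0x01]=0x05

MEM[0x08,0x18,0x04,0x01] = 05 a9 f9 05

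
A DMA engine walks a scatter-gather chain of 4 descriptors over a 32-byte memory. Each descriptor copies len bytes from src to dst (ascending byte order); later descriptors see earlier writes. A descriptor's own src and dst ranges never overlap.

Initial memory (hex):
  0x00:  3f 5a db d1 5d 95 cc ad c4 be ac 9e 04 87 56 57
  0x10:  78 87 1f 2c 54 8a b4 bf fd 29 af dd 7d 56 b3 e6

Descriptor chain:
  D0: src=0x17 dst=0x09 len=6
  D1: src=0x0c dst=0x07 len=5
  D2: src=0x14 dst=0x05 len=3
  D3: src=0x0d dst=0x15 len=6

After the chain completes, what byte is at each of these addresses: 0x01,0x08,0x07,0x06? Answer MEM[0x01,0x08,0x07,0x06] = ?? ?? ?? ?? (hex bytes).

  after D0: wrote 6B at 0x09 = bffd29afdd7d
  after D1: wrote 5B at 0x07 = afdd7d5778
  after D2: wrote 3B at 0x05 = 548ab4
  after D3: wrote 6B at 0x15 = dd7d5778871f
query mem[0x01]=0x5a, mem[0x08]=0xdd, mem[0x07]=0xb4, mem[0x06]=0x8a

MEM[0x01,0x08,0x07,0x06] = 5a dd b4 8a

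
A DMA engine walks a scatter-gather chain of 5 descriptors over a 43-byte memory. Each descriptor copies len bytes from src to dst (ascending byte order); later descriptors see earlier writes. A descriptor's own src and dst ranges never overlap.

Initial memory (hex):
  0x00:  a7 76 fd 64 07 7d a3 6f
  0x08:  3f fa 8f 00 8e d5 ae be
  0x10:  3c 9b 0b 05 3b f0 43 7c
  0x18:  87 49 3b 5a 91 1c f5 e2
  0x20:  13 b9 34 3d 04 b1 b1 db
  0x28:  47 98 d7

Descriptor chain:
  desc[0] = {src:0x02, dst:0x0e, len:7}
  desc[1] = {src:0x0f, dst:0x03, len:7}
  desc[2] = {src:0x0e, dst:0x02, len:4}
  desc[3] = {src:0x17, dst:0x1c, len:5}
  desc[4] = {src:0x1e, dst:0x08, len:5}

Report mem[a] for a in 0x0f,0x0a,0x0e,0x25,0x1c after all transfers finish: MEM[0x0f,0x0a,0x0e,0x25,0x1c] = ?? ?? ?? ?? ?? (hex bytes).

MEM[0x0f,0x0a,0x0e,0x25,0x1c] = 64 5a fd b1 7c

  after D0: wrote 7B at 0x0e = fd64077da36f3f
  after D1: wrote 7B at 0x03 = 64077da36f3ff0
  after D2: wrote 4B at 0x02 = fd64077d
  after D3: wrote 5B at 0x1c = 7c87493b5a
  after D4: wrote 5B at 0x08 = 493b5ab934
query mem[0x0f]=0x64, mem[0x0a]=0x5a, mem[0x0e]=0xfd, mem[0x25]=0xb1, mem[0x1c]=0x7c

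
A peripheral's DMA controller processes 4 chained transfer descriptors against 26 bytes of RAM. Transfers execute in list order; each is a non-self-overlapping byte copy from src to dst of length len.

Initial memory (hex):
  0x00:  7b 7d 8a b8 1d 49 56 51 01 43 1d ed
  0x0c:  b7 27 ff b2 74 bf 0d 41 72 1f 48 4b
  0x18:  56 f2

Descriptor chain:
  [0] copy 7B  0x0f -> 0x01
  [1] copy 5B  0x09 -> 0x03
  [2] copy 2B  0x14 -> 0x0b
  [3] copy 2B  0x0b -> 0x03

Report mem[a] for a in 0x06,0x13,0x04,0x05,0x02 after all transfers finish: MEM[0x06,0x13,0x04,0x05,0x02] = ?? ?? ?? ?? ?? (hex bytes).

  after D0: wrote 7B at 0x01 = b274bf0d41721f
  after D1: wrote 5B at 0x03 = 431dedb727
  after D2: wrote 2B at 0x0b = 721f
  after D3: wrote 2B at 0x03 = 721f
query mem[0x06]=0xb7, mem[0x13]=0x41, mem[0x04]=0x1f, mem[0x05]=0xed, mem[0x02]=0x74

MEM[0x06,0x13,0x04,0x05,0x02] = b7 41 1f ed 74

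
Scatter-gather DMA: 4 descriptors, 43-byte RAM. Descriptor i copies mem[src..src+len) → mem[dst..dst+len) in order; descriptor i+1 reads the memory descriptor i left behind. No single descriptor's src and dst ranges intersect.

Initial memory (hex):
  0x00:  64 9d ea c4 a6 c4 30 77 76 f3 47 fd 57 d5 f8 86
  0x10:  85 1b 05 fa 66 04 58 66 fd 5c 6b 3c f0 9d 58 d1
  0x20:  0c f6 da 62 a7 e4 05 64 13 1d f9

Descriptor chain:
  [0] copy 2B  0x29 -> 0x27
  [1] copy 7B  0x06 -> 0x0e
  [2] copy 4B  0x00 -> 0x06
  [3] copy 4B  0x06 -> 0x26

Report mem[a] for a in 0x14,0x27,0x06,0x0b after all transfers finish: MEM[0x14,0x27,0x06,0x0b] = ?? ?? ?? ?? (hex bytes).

  after D0: wrote 2B at 0x27 = 1df9
  after D1: wrote 7B at 0x0e = 307776f347fd57
  after D2: wrote 4B at 0x06 = 649deac4
  after D3: wrote 4B at 0x26 = 649deac4
query mem[0x14]=0x57, mem[0x27]=0x9d, mem[0x06]=0x64, mem[0x0b]=0xfd

MEM[0x14,0x27,0x06,0x0b] = 57 9d 64 fd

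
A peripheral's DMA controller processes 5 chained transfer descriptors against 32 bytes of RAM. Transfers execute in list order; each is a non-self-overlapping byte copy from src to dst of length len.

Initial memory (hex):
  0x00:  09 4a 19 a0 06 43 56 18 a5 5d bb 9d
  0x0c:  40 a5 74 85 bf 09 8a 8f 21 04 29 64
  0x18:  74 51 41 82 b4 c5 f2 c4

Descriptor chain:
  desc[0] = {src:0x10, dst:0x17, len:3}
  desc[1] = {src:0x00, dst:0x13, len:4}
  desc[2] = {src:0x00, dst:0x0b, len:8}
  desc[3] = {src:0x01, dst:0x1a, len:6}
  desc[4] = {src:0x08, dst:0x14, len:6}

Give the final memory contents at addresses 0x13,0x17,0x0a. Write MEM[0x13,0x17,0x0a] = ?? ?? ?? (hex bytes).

MEM[0x13,0x17,0x0a] = 09 09 bb

  after D0: wrote 3B at 0x17 = bf098a
  after D1: wrote 4B at 0x13 = 094a19a0
  after D2: wrote 8B at 0x0b = 094a19a006435618
  after D3: wrote 6B at 0x1a = 4a19a0064356
  after D4: wrote 6B at 0x14 = a55dbb094a19
query mem[0x13]=0x09, mem[0x17]=0x09, mem[0x0a]=0xbb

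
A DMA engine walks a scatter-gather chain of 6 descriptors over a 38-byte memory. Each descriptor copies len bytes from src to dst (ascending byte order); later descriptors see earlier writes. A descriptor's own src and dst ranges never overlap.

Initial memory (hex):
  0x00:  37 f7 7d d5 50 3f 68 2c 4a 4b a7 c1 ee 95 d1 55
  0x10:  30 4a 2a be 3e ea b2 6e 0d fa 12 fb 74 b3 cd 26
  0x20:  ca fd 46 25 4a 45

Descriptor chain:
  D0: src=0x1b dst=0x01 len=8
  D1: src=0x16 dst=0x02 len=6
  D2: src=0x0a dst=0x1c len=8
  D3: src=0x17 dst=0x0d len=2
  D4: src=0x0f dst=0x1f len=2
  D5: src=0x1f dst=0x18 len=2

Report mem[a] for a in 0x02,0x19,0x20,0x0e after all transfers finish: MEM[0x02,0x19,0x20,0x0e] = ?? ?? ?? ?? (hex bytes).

  after D0: wrote 8B at 0x01 = fb74b3cd26cafd46
  after D1: wrote 6B at 0x02 = b26e0dfa12fb
  after D2: wrote 8B at 0x1c = a7c1ee95d155304a
  after D3: wrote 2B at 0x0d = 6e0d
  after D4: wrote 2B at 0x1f = 5530
  after D5: wrote 2B at 0x18 = 5530
query mem[0x02]=0xb2, mem[0x19]=0x30, mem[0x20]=0x30, mem[0x0e]=0x0d

MEM[0x02,0x19,0x20,0x0e] = b2 30 30 0d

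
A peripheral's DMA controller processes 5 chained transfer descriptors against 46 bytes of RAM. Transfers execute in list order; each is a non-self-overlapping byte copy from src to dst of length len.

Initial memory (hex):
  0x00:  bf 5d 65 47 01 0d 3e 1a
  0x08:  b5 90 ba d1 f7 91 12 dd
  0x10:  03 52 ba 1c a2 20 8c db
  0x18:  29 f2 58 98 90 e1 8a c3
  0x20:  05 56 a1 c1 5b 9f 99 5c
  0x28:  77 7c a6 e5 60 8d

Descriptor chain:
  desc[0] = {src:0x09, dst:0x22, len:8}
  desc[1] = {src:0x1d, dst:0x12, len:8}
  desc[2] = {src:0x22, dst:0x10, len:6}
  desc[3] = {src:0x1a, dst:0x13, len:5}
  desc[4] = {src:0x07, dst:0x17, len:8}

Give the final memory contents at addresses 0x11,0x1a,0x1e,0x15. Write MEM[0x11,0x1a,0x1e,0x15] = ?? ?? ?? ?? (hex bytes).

  after D0: wrote 8B at 0x22 = 90bad1f79112dd03
  after D1: wrote 8B at 0x12 = e18ac3055690bad1
  after D2: wrote 6B at 0x10 = 90bad1f79112
  after D3: wrote 5B at 0x13 = 589890e18a
  after D4: wrote 8B at 0x17 = 1ab590bad1f79112
query mem[0x11]=0xba, mem[0x1a]=0xba, mem[0x1e]=0x12, mem[0x15]=0x90

MEM[0x11,0x1a,0x1e,0x15] = ba ba 12 90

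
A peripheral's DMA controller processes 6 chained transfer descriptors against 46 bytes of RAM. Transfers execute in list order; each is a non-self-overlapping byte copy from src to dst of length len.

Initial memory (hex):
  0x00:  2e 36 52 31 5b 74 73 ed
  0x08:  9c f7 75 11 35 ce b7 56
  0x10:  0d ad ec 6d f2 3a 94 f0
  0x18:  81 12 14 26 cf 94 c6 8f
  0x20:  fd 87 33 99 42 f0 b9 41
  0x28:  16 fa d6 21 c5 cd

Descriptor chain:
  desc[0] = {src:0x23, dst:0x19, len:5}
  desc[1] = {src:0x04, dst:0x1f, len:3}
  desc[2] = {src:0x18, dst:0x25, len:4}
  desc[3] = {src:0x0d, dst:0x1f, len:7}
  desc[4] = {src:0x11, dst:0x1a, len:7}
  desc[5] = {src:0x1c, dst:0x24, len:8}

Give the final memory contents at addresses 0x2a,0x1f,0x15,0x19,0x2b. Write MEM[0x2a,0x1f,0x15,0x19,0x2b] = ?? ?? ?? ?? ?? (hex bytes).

D0: mem[0x19..0x1d] <- [99 42 f0 b9 41]
D1: mem[0x1f..0x21] <- [5b 74 73]
D2: mem[0x25..0x28] <- [81 99 42 f0]
D3: mem[0x1f..0x25] <- [ce b7 56 0d ad ec 6d]
D4: mem[0x1a..0x20] <- [ad ec 6d f2 3a 94 f0]
D5: mem[0x24..0x2b] <- [6d f2 3a 94 f0 56 0d ad]
query mem[0x2a]=0x0d, mem[0x1f]=0x94, mem[0x15]=0x3a, mem[0x19]=0x99, mem[0x2b]=0xad

MEM[0x2a,0x1f,0x15,0x19,0x2b] = 0d 94 3a 99 ad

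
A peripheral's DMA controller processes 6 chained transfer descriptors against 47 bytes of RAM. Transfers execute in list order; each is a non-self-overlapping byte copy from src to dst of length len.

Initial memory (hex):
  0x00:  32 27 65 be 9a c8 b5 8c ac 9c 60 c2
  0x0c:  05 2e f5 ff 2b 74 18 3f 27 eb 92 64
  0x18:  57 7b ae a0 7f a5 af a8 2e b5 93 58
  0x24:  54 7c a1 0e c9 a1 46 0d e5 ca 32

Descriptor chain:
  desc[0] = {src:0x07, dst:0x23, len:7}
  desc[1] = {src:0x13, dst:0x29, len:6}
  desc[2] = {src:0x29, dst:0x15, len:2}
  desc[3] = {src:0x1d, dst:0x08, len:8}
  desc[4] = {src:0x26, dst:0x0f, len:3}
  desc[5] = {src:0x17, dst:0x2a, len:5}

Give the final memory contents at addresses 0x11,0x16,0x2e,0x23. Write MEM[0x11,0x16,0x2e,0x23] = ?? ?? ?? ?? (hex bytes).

MEM[0x11,0x16,0x2e,0x23] = 05 27 a0 8c

#0 dst[0x23+7] := {0x8c,0xac,0x9c,0x60,0xc2,0x05,0x2e}
#1 dst[0x29+6] := {0x3f,0x27,0xeb,0x92,0x64,0x57}
#2 dst[0x15+2] := {0x3f,0x27}
#3 dst[0x08+8] := {0xa5,0xaf,0xa8,0x2e,0xb5,0x93,0x8c,0xac}
#4 dst[0x0f+3] := {0x60,0xc2,0x05}
#5 dst[0x2a+5] := {0x64,0x57,0x7b,0xae,0xa0}
query mem[0x11]=0x05, mem[0x16]=0x27, mem[0x2e]=0xa0, mem[0x23]=0x8c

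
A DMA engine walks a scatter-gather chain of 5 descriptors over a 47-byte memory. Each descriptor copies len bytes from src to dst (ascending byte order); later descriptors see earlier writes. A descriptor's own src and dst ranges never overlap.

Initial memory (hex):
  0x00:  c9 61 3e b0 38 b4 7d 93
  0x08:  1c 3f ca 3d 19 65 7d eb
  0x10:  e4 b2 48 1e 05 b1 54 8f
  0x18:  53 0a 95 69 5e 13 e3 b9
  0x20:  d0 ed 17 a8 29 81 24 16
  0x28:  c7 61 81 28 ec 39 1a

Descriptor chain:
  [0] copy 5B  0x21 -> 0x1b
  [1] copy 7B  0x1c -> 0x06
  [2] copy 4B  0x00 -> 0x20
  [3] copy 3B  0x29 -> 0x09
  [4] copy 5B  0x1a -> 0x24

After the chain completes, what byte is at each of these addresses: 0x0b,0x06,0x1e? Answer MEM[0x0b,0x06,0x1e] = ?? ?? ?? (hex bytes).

  after D0: wrote 5B at 0x1b = ed17a82981
  after D1: wrote 7B at 0x06 = 17a82981d0ed17
  after D2: wrote 4B at 0x20 = c9613eb0
  after D3: wrote 3B at 0x09 = 618128
  after D4: wrote 5B at 0x24 = 95ed17a829
query mem[0x0b]=0x28, mem[0x06]=0x17, mem[0x1e]=0x29

MEM[0x0b,0x06,0x1e] = 28 17 29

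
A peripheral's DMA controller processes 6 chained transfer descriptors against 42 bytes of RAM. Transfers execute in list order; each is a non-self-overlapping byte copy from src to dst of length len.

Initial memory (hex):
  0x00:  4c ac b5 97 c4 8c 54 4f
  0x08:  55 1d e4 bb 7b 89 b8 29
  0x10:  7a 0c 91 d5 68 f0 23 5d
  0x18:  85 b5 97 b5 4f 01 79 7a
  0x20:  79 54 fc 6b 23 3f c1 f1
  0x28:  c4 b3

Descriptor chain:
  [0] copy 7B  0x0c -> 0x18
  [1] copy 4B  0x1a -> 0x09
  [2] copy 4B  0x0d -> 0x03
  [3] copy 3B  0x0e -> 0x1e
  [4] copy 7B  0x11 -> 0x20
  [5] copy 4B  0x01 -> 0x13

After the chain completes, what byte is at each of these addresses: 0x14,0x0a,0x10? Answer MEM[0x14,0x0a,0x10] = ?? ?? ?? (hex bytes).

MEM[0x14,0x0a,0x10] = b5 29 7a

D0: mem[0x18..0x1e] <- [7b 89 b8 29 7a 0c 91]
D1: mem[0x09..0x0c] <- [b8 29 7a 0c]
D2: mem[0x03..0x06] <- [89 b8 29 7a]
D3: mem[0x1e..0x20] <- [b8 29 7a]
D4: mem[0x20..0x26] <- [0c 91 d5 68 f0 23 5d]
D5: mem[0x13..0x16] <- [ac b5 89 b8]
query mem[0x14]=0xb5, mem[0x0a]=0x29, mem[0x10]=0x7a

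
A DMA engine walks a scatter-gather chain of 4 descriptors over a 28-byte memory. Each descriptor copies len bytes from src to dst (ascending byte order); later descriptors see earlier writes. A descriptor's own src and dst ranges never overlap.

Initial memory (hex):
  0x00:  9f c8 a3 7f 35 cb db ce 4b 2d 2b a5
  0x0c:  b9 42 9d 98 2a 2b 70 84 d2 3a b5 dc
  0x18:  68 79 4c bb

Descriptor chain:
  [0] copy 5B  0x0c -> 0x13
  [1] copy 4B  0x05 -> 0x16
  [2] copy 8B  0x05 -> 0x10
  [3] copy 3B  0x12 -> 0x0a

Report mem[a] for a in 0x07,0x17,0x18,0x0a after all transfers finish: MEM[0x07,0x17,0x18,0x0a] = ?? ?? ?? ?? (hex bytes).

  after D0: wrote 5B at 0x13 = b9429d982a
  after D1: wrote 4B at 0x16 = cbdbce4b
  after D2: wrote 8B at 0x10 = cbdbce4b2d2ba5b9
  after D3: wrote 3B at 0x0a = ce4b2d
query mem[0x07]=0xce, mem[0x17]=0xb9, mem[0x18]=0xce, mem[0x0a]=0xce

MEM[0x07,0x17,0x18,0x0a] = ce b9 ce ce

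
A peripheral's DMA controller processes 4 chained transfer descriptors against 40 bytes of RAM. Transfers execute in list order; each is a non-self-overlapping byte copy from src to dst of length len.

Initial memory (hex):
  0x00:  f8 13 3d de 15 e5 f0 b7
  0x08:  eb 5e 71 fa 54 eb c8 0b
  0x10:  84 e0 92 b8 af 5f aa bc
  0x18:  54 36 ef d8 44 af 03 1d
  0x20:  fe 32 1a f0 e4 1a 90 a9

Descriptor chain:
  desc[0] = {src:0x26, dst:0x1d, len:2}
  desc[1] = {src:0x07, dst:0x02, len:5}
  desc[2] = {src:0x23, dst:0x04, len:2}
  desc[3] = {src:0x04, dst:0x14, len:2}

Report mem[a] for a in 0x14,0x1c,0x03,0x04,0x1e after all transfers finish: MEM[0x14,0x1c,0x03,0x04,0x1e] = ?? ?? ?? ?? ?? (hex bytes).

D0: mem[0x1d..0x1e] <- [90 a9]
D1: mem[0x02..0x06] <- [b7 eb 5e 71 fa]
D2: mem[0x04..0x05] <- [f0 e4]
D3: mem[0x14..0x15] <- [f0 e4]
query mem[0x14]=0xf0, mem[0x1c]=0x44, mem[0x03]=0xeb, mem[0x04]=0xf0, mem[0x1e]=0xa9

MEM[0x14,0x1c,0x03,0x04,0x1e] = f0 44 eb f0 a9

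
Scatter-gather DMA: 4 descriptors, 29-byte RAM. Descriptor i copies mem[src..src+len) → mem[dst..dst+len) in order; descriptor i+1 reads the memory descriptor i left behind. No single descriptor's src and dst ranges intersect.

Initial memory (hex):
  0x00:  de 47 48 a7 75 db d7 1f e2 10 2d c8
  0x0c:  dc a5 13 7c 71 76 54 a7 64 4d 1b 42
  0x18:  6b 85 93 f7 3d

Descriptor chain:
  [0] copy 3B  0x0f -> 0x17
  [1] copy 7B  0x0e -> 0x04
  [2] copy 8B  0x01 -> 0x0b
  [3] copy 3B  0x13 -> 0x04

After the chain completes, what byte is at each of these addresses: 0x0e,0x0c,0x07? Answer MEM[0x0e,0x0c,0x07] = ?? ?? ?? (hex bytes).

D0: mem[0x17..0x19] <- [7c 71 76]
D1: mem[0x04..0x0a] <- [13 7c 71 76 54 a7 64]
D2: mem[0x0b..0x12] <- [47 48 a7 13 7c 71 76 54]
D3: mem[0x04..0x06] <- [a7 64 4d]
query mem[0x0e]=0x13, mem[0x0c]=0x48, mem[0x07]=0x76

MEM[0x0e,0x0c,0x07] = 13 48 76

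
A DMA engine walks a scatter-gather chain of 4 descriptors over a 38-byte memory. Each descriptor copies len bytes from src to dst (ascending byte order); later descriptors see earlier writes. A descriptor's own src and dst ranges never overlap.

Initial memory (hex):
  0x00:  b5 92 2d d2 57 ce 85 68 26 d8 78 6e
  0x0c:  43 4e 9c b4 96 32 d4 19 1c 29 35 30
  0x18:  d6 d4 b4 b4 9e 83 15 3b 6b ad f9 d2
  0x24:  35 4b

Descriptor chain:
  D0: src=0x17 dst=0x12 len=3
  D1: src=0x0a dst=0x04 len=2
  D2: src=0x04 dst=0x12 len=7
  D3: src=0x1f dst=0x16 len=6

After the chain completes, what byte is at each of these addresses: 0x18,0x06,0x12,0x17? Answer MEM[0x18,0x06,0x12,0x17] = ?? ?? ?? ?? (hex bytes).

MEM[0x18,0x06,0x12,0x17] = ad 85 78 6b

  after D0: wrote 3B at 0x12 = 30d6d4
  after D1: wrote 2B at 0x04 = 786e
  after D2: wrote 7B at 0x12 = 786e856826d878
  after D3: wrote 6B at 0x16 = 3b6badf9d235
query mem[0x18]=0xad, mem[0x06]=0x85, mem[0x12]=0x78, mem[0x17]=0x6b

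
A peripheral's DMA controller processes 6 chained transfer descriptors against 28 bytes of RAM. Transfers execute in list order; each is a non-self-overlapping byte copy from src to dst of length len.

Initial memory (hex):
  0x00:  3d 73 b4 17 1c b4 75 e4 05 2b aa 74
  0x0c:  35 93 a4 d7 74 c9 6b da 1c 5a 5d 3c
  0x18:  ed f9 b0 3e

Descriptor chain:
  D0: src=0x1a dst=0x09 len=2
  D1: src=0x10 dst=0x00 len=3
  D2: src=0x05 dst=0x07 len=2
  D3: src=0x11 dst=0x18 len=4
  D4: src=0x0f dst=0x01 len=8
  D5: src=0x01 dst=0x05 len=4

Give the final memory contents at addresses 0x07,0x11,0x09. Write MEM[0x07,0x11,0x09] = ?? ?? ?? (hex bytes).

[0] 0x1a->0x09 len=2 : b0 3e
[1] 0x10->0x00 len=3 : 74 c9 6b
[2] 0x05->0x07 len=2 : b4 75
[3] 0x11->0x18 len=4 : c9 6b da 1c
[4] 0x0f->0x01 len=8 : d7 74 c9 6b da 1c 5a 5d
[5] 0x01->0x05 len=4 : d7 74 c9 6b
query mem[0x07]=0xc9, mem[0x11]=0xc9, mem[0x09]=0xb0

MEM[0x07,0x11,0x09] = c9 c9 b0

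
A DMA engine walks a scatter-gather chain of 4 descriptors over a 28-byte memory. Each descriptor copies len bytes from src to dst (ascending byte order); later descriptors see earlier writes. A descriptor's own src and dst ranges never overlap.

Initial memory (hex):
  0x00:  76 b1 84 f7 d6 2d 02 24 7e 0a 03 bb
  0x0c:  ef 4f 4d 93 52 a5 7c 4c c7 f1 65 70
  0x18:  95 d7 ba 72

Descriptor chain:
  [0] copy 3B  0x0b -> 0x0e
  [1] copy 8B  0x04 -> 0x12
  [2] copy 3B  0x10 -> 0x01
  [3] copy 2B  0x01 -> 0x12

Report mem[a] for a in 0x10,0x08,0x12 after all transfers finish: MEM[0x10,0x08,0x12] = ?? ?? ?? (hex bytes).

#0 dst[0x0e+3] := {0xbb,0xef,0x4f}
#1 dst[0x12+8] := {0xd6,0x2d,0x02,0x24,0x7e,0x0a,0x03,0xbb}
#2 dst[0x01+3] := {0x4f,0xa5,0xd6}
#3 dst[0x12+2] := {0x4f,0xa5}
query mem[0x10]=0x4f, mem[0x08]=0x7e, mem[0x12]=0x4f

MEM[0x10,0x08,0x12] = 4f 7e 4f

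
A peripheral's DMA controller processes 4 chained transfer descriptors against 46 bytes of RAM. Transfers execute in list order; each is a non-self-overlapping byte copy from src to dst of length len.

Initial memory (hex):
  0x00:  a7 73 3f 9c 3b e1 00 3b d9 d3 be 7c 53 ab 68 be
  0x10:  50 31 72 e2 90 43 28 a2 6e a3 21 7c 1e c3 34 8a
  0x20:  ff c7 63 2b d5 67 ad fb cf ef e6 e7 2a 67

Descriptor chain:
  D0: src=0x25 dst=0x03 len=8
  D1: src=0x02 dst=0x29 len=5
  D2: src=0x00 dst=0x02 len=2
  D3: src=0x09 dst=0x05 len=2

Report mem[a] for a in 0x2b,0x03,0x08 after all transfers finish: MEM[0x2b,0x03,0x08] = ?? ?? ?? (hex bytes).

  after D0: wrote 8B at 0x03 = 67adfbcfefe6e72a
  after D1: wrote 5B at 0x29 = 3f67adfbcf
  after D2: wrote 2B at 0x02 = a773
  after D3: wrote 2B at 0x05 = e72a
query mem[0x2b]=0xad, mem[0x03]=0x73, mem[0x08]=0xe6

MEM[0x2b,0x03,0x08] = ad 73 e6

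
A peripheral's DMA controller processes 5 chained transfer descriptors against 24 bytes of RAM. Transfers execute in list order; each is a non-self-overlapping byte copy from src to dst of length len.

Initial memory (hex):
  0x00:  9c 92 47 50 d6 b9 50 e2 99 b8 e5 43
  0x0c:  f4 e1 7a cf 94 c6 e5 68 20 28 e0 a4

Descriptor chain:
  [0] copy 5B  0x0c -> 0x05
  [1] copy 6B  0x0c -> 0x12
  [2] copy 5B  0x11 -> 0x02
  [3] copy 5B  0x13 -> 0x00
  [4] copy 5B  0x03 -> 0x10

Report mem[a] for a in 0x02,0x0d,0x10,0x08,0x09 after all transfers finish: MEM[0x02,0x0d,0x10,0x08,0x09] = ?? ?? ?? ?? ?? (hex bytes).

#0 dst[0x05+5] := {0xf4,0xe1,0x7a,0xcf,0x94}
#1 dst[0x12+6] := {0xf4,0xe1,0x7a,0xcf,0x94,0xc6}
#2 dst[0x02+5] := {0xc6,0xf4,0xe1,0x7a,0xcf}
#3 dst[0x00+5] := {0xe1,0x7a,0xcf,0x94,0xc6}
#4 dst[0x10+5] := {0x94,0xc6,0x7a,0xcf,0x7a}
query mem[0x02]=0xcf, mem[0x0d]=0xe1, mem[0x10]=0x94, mem[0x08]=0xcf, mem[0x09]=0x94

MEM[0x02,0x0d,0x10,0x08,0x09] = cf e1 94 cf 94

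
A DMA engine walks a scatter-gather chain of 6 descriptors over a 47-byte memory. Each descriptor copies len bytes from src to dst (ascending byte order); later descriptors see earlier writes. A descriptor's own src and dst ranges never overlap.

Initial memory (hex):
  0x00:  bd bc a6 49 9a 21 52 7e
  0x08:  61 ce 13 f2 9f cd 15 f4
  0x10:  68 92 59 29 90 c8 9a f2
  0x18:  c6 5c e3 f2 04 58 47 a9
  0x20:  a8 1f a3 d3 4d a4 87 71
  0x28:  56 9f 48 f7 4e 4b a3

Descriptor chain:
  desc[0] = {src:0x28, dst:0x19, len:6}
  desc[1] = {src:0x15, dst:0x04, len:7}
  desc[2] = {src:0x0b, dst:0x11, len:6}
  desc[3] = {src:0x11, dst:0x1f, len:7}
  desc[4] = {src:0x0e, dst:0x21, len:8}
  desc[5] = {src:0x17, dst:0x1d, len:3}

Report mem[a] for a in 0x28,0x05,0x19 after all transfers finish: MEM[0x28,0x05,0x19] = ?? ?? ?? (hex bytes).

MEM[0x28,0x05,0x19] = f4 9a 56

[0] 0x28->0x19 len=6 : 56 9f 48 f7 4e 4b
[1] 0x15->0x04 len=7 : c8 9a f2 c6 56 9f 48
[2] 0x0b->0x11 len=6 : f2 9f cd 15 f4 68
[3] 0x11->0x1f len=7 : f2 9f cd 15 f4 68 f2
[4] 0x0e->0x21 len=8 : 15 f4 68 f2 9f cd 15 f4
[5] 0x17->0x1d len=3 : f2 c6 56
query mem[0x28]=0xf4, mem[0x05]=0x9a, mem[0x19]=0x56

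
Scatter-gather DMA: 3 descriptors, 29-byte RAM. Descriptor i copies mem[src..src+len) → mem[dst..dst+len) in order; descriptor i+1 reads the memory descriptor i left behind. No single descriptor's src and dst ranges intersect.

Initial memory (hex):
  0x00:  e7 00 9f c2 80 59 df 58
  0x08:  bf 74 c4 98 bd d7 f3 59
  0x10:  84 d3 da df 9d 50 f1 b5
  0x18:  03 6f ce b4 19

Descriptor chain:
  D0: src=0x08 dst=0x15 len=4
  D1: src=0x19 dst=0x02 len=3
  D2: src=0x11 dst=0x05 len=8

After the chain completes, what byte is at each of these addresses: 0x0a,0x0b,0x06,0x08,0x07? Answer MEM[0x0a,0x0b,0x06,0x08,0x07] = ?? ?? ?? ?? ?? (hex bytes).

MEM[0x0a,0x0b,0x06,0x08,0x07] = 74 c4 da 9d df

  after D0: wrote 4B at 0x15 = bf74c498
  after D1: wrote 3B at 0x02 = 6fceb4
  after D2: wrote 8B at 0x05 = d3dadf9dbf74c498
query mem[0x0a]=0x74, mem[0x0b]=0xc4, mem[0x06]=0xda, mem[0x08]=0x9d, mem[0x07]=0xdf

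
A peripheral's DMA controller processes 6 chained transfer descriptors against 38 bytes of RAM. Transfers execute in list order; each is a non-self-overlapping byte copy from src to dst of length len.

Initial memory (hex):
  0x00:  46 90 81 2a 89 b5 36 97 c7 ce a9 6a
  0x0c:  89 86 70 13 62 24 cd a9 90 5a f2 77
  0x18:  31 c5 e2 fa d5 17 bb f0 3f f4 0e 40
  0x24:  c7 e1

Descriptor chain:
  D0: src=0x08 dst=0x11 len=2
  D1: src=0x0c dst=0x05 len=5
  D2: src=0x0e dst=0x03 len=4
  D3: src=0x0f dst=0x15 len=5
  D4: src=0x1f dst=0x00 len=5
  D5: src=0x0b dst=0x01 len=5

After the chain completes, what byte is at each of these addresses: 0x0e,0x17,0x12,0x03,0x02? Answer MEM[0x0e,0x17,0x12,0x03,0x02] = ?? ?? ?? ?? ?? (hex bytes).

D0: mem[0x11..0x12] <- [c7 ce]
D1: mem[0x05..0x09] <- [89 86 70 13 62]
D2: mem[0x03..0x06] <- [70 13 62 c7]
D3: mem[0x15..0x19] <- [13 62 c7 ce a9]
D4: mem[0x00..0x04] <- [f0 3f f4 0e 40]
D5: mem[0x01..0x05] <- [6a 89 86 70 13]
query mem[0x0e]=0x70, mem[0x17]=0xc7, mem[0x12]=0xce, mem[0x03]=0x86, mem[0x02]=0x89

MEM[0x0e,0x17,0x12,0x03,0x02] = 70 c7 ce 86 89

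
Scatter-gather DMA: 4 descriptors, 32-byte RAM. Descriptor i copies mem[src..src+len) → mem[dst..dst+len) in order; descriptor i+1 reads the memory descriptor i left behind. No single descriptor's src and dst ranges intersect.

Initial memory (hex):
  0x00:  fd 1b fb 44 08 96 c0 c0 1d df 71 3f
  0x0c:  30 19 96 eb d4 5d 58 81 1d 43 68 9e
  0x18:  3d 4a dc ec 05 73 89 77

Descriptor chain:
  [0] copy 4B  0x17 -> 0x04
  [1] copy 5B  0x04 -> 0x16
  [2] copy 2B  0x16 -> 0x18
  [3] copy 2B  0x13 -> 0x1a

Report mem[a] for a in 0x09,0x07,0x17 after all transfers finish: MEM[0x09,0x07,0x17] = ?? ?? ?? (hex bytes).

MEM[0x09,0x07,0x17] = df dc 3d

[0] 0x17->0x04 len=4 : 9e 3d 4a dc
[1] 0x04->0x16 len=5 : 9e 3d 4a dc 1d
[2] 0x16->0x18 len=2 : 9e 3d
[3] 0x13->0x1a len=2 : 81 1d
query mem[0x09]=0xdf, mem[0x07]=0xdc, mem[0x17]=0x3d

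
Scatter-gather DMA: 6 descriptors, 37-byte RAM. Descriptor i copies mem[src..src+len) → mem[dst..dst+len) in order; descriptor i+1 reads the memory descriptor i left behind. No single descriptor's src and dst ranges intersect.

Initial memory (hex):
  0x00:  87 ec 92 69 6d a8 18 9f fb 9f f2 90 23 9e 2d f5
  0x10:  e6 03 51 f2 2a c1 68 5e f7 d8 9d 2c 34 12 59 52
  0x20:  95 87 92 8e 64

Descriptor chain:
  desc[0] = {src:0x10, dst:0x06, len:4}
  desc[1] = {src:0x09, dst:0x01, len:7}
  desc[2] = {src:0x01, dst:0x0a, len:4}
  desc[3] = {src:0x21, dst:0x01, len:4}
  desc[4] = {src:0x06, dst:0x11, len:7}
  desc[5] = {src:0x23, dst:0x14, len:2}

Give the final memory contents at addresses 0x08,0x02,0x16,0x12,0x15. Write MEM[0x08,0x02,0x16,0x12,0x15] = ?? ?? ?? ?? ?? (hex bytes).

MEM[0x08,0x02,0x16,0x12,0x15] = 51 92 f2 f5 64

D0: mem[0x06..0x09] <- [e6 03 51 f2]
D1: mem[0x01..0x07] <- [f2 f2 90 23 9e 2d f5]
D2: mem[0x0a..0x0d] <- [f2 f2 90 23]
D3: mem[0x01..0x04] <- [87 92 8e 64]
D4: mem[0x11..0x17] <- [2d f5 51 f2 f2 f2 90]
D5: mem[0x14..0x15] <- [8e 64]
query mem[0x08]=0x51, mem[0x02]=0x92, mem[0x16]=0xf2, mem[0x12]=0xf5, mem[0x15]=0x64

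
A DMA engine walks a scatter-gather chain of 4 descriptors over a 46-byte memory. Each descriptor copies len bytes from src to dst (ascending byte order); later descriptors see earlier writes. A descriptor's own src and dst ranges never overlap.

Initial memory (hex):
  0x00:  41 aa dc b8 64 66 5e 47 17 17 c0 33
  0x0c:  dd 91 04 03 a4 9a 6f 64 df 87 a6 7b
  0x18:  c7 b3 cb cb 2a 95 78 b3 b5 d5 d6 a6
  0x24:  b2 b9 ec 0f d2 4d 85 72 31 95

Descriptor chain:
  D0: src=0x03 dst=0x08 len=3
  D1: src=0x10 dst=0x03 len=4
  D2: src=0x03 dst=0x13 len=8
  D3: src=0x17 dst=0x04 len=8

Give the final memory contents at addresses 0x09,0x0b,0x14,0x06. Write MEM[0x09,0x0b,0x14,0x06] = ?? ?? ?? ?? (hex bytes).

[0] 0x03->0x08 len=3 : b8 64 66
[1] 0x10->0x03 len=4 : a4 9a 6f 64
[2] 0x03->0x13 len=8 : a4 9a 6f 64 47 b8 64 66
[3] 0x17->0x04 len=8 : 47 b8 64 66 cb 2a 95 78
query mem[0x09]=0x2a, mem[0x0b]=0x78, mem[0x14]=0x9a, mem[0x06]=0x64

MEM[0x09,0x0b,0x14,0x06] = 2a 78 9a 64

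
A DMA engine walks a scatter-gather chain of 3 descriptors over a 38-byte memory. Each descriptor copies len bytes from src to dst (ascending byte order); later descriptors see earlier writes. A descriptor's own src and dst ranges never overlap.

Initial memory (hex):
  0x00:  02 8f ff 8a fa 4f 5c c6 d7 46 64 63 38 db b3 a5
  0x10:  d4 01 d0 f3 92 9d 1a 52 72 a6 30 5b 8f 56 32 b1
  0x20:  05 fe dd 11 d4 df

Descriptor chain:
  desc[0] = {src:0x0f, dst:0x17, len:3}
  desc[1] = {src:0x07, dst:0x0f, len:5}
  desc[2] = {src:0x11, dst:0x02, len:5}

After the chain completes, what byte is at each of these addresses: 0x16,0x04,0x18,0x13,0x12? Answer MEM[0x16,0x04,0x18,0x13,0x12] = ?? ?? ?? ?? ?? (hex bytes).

[0] 0x0f->0x17 len=3 : a5 d4 01
[1] 0x07->0x0f len=5 : c6 d7 46 64 63
[2] 0x11->0x02 len=5 : 46 64 63 92 9d
query mem[0x16]=0x1a, mem[0x04]=0x63, mem[0x18]=0xd4, mem[0x13]=0x63, mem[0x12]=0x64

MEM[0x16,0x04,0x18,0x13,0x12] = 1a 63 d4 63 64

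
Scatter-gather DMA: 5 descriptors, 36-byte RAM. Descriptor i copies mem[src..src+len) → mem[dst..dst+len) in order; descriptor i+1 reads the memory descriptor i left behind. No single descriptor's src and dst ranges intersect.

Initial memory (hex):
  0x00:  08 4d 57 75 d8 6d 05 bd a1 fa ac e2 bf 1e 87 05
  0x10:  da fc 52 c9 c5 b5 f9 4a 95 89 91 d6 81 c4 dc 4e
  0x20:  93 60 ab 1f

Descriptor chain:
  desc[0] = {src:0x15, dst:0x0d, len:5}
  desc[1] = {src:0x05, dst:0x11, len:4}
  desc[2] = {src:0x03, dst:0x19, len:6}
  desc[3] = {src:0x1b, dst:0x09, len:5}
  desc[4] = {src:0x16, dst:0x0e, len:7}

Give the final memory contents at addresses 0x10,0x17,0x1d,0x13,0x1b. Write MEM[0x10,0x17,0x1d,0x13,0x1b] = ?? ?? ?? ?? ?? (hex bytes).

D0: mem[0x0d..0x11] <- [b5 f9 4a 95 89]
D1: mem[0x11..0x14] <- [6d 05 bd a1]
D2: mem[0x19..0x1e] <- [75 d8 6d 05 bd a1]
D3: mem[0x09..0x0d] <- [6d 05 bd a1 4e]
D4: mem[0x0e..0x14] <- [f9 4a 95 75 d8 6d 05]
query mem[0x10]=0x95, mem[0x17]=0x4a, mem[0x1d]=0xbd, mem[0x13]=0x6d, mem[0x1b]=0x6d

MEM[0x10,0x17,0x1d,0x13,0x1b] = 95 4a bd 6d 6d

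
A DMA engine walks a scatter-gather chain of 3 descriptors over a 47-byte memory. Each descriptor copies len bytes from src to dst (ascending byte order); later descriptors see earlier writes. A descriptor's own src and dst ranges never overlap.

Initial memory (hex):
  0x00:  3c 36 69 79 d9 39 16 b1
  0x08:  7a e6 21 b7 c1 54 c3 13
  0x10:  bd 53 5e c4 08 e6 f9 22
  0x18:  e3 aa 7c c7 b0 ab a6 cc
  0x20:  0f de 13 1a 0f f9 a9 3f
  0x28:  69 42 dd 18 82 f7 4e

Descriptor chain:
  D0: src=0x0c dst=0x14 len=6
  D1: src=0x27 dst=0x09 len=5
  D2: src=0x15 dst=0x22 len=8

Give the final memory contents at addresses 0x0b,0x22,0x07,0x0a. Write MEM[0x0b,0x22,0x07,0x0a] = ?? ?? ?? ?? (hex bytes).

MEM[0x0b,0x22,0x07,0x0a] = 42 54 b1 69

#0 dst[0x14+6] := {0xc1,0x54,0xc3,0x13,0xbd,0x53}
#1 dst[0x09+5] := {0x3f,0x69,0x42,0xdd,0x18}
#2 dst[0x22+8] := {0x54,0xc3,0x13,0xbd,0x53,0x7c,0xc7,0xb0}
query mem[0x0b]=0x42, mem[0x22]=0x54, mem[0x07]=0xb1, mem[0x0a]=0x69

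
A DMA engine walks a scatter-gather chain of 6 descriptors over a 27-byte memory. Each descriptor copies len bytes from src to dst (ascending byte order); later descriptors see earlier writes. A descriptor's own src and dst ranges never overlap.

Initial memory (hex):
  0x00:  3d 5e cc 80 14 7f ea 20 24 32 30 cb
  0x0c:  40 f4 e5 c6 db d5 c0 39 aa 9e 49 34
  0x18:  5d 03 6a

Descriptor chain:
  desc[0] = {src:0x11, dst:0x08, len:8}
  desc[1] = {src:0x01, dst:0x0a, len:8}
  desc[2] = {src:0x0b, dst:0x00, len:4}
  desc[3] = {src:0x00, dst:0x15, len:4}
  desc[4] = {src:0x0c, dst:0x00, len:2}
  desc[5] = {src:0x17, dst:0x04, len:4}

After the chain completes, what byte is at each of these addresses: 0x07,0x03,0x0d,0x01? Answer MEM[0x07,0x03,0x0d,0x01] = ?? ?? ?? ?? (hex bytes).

#0 dst[0x08+8] := {0xd5,0xc0,0x39,0xaa,0x9e,0x49,0x34,0x5d}
#1 dst[0x0a+8] := {0x5e,0xcc,0x80,0x14,0x7f,0xea,0x20,0xd5}
#2 dst[0x00+4] := {0xcc,0x80,0x14,0x7f}
#3 dst[0x15+4] := {0xcc,0x80,0x14,0x7f}
#4 dst[0x00+2] := {0x80,0x14}
#5 dst[0x04+4] := {0x14,0x7f,0x03,0x6a}
query mem[0x07]=0x6a, mem[0x03]=0x7f, mem[0x0d]=0x14, mem[0x01]=0x14

MEM[0x07,0x03,0x0d,0x01] = 6a 7f 14 14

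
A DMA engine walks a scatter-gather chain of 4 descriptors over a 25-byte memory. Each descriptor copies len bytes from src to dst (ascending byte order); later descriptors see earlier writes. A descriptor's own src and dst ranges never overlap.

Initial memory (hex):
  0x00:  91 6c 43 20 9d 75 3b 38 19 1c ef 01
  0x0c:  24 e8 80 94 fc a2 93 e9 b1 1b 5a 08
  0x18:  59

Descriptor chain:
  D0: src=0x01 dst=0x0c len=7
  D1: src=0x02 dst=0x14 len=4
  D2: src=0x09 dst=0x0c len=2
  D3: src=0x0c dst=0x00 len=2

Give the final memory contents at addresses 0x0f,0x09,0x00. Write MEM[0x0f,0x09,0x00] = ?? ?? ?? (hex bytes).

[0] 0x01->0x0c len=7 : 6c 43 20 9d 75 3b 38
[1] 0x02->0x14 len=4 : 43 20 9d 75
[2] 0x09->0x0c len=2 : 1c ef
[3] 0x0c->0x00 len=2 : 1c ef
query mem[0x0f]=0x9d, mem[0x09]=0x1c, mem[0x00]=0x1c

MEM[0x0f,0x09,0x00] = 9d 1c 1c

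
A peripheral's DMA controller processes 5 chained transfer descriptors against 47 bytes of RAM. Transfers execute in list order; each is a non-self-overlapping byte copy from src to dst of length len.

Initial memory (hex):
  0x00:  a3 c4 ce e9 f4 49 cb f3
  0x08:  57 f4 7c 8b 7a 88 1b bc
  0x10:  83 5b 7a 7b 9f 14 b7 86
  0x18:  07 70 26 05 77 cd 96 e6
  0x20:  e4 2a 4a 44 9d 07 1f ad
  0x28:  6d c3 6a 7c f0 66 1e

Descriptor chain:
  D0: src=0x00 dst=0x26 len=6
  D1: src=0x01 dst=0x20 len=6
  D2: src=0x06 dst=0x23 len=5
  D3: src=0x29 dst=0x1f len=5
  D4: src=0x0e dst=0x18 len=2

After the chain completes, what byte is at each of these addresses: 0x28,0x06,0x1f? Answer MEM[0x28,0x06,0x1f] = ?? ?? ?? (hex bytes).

MEM[0x28,0x06,0x1f] = ce cb e9

D0: mem[0x26..0x2b] <- [a3 c4 ce e9 f4 49]
D1: mem[0x20..0x25] <- [c4 ce e9 f4 49 cb]
D2: mem[0x23..0x27] <- [cb f3 57 f4 7c]
D3: mem[0x1f..0x23] <- [e9 f4 49 f0 66]
D4: mem[0x18..0x19] <- [1b bc]
query mem[0x28]=0xce, mem[0x06]=0xcb, mem[0x1f]=0xe9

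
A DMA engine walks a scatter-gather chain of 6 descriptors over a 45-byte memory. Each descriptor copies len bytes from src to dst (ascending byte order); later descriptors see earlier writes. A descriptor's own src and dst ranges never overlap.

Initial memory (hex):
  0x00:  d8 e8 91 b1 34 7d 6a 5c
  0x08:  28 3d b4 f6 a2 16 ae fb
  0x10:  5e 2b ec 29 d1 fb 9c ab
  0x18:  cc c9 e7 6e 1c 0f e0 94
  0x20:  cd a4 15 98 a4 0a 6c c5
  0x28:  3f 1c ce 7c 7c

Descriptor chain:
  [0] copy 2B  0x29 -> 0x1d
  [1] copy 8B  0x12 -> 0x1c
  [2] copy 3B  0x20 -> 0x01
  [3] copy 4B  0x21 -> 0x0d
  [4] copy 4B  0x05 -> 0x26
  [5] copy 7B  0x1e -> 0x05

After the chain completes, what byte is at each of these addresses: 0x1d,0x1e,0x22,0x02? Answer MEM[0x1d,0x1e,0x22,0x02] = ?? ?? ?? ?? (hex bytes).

[0] 0x29->0x1d len=2 : 1c ce
[1] 0x12->0x1c len=8 : ec 29 d1 fb 9c ab cc c9
[2] 0x20->0x01 len=3 : 9c ab cc
[3] 0x21->0x0d len=4 : ab cc c9 a4
[4] 0x05->0x26 len=4 : 7d 6a 5c 28
[5] 0x1e->0x05 len=7 : d1 fb 9c ab cc c9 a4
query mem[0x1d]=0x29, mem[0x1e]=0xd1, mem[0x22]=0xcc, mem[0x02]=0xab

MEM[0x1d,0x1e,0x22,0x02] = 29 d1 cc ab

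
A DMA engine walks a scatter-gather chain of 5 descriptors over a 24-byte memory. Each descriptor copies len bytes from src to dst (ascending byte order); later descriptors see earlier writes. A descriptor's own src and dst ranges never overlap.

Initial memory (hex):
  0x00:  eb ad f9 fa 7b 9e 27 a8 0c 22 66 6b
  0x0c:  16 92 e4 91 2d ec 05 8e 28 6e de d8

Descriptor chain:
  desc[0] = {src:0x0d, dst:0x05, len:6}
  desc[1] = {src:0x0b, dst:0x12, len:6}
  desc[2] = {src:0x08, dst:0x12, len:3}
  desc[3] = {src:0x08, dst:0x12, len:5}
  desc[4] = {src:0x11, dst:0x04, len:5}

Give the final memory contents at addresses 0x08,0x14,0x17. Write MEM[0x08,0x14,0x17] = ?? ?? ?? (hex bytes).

MEM[0x08,0x14,0x17] = 6b 05 2d

  after D0: wrote 6B at 0x05 = 92e4912dec05
  after D1: wrote 6B at 0x12 = 6b1692e4912d
  after D2: wrote 3B at 0x12 = 2dec05
  after D3: wrote 5B at 0x12 = 2dec056b16
  after D4: wrote 5B at 0x04 = ec2dec056b
query mem[0x08]=0x6b, mem[0x14]=0x05, mem[0x17]=0x2d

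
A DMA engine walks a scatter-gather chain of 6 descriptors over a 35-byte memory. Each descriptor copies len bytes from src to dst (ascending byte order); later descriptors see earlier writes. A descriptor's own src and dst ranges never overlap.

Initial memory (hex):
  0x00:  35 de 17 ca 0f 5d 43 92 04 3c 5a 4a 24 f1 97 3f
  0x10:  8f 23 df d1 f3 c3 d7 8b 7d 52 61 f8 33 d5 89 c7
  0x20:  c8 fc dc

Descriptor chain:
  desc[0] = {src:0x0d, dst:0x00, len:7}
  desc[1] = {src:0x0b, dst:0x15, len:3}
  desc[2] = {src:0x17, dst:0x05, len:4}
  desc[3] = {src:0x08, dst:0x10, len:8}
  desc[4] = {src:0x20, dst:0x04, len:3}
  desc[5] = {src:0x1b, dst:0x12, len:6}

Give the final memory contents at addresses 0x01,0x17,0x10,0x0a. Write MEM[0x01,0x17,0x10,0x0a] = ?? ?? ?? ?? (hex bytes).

MEM[0x01,0x17,0x10,0x0a] = 97 c8 61 5a

D0: mem[0x00..0x06] <- [f1 97 3f 8f 23 df d1]
D1: mem[0x15..0x17] <- [4a 24 f1]
D2: mem[0x05..0x08] <- [f1 7d 52 61]
D3: mem[0x10..0x17] <- [61 3c 5a 4a 24 f1 97 3f]
D4: mem[0x04..0x06] <- [c8 fc dc]
D5: mem[0x12..0x17] <- [f8 33 d5 89 c7 c8]
query mem[0x01]=0x97, mem[0x17]=0xc8, mem[0x10]=0x61, mem[0x0a]=0x5a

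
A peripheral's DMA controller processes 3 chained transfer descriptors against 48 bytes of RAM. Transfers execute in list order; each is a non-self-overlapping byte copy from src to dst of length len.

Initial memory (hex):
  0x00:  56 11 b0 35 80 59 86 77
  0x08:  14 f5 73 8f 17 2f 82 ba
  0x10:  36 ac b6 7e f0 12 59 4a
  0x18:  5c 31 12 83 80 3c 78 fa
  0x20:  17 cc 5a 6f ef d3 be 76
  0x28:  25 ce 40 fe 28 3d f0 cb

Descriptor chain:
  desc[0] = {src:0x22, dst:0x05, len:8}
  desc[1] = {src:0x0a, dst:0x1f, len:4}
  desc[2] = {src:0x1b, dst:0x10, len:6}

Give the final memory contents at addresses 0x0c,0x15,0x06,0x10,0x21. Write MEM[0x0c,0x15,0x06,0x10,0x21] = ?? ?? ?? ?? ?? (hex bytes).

MEM[0x0c,0x15,0x06,0x10,0x21] = ce 25 6f 83 ce

  after D0: wrote 8B at 0x05 = 5a6fefd3be7625ce
  after D1: wrote 4B at 0x1f = 7625ce2f
  after D2: wrote 6B at 0x10 = 83803c787625
query mem[0x0c]=0xce, mem[0x15]=0x25, mem[0x06]=0x6f, mem[0x10]=0x83, mem[0x21]=0xce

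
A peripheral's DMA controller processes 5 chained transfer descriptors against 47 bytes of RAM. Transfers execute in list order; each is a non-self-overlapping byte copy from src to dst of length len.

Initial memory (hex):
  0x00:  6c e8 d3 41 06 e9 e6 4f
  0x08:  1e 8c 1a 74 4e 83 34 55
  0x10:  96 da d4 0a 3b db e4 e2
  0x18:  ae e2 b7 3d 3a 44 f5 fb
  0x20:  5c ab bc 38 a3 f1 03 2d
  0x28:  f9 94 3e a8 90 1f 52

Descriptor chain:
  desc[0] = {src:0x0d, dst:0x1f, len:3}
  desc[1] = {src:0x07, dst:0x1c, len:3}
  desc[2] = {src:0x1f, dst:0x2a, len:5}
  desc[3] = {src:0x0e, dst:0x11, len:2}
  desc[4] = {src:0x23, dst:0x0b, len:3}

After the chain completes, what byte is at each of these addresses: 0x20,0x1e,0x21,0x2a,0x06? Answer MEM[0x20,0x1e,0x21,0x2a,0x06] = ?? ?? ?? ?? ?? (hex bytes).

#0 dst[0x1f+3] := {0x83,0x34,0x55}
#1 dst[0x1c+3] := {0x4f,0x1e,0x8c}
#2 dst[0x2a+5] := {0x83,0x34,0x55,0xbc,0x38}
#3 dst[0x11+2] := {0x34,0x55}
#4 dst[0x0b+3] := {0x38,0xa3,0xf1}
query mem[0x20]=0x34, mem[0x1e]=0x8c, mem[0x21]=0x55, mem[0x2a]=0x83, mem[0x06]=0xe6

MEM[0x20,0x1e,0x21,0x2a,0x06] = 34 8c 55 83 e6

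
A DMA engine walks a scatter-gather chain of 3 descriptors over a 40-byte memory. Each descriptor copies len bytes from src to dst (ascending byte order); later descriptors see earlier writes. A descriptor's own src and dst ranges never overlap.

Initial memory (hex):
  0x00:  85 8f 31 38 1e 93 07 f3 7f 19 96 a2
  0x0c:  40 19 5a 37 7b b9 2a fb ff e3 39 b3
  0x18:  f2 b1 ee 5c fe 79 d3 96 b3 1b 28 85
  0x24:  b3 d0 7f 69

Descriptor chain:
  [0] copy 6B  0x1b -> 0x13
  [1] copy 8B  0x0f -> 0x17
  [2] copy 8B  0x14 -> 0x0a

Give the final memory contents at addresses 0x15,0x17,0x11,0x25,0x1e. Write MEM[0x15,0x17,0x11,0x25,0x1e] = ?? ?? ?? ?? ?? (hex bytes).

[0] 0x1b->0x13 len=6 : 5c fe 79 d3 96 b3
[1] 0x0f->0x17 len=8 : 37 7b b9 2a 5c fe 79 d3
[2] 0x14->0x0a len=8 : fe 79 d3 37 7b b9 2a 5c
query mem[0x15]=0x79, mem[0x17]=0x37, mem[0x11]=0x5c, mem[0x25]=0xd0, mem[0x1e]=0xd3

MEM[0x15,0x17,0x11,0x25,0x1e] = 79 37 5c d0 d3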